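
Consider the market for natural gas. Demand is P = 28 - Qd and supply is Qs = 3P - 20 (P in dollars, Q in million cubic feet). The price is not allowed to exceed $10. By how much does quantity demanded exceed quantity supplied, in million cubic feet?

Rearranging demand gives Qd = 28 - P. Equilibrium: 28 - P = 3P - 20, so 48 = 4P and P* = 12, Q* = 16.
Because the ceiling (10) lies below the market-clearing price, it is binding.
At P = 10: Qd = 28 - 10 = 18 and Qs = 3·10 - 20 = 10.
Shortage = Qd - Qs = 18 - 10 = 8.

8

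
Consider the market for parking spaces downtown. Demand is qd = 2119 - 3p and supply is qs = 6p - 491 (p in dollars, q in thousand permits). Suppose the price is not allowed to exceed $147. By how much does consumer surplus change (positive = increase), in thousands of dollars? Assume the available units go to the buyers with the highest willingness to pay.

Setting quantity demanded equal to quantity supplied, 2119 - 3p = 6p - 491, gives p* = 290 and q* = 1249.
Because the ceiling (147) lies below the market-clearing price, it is binding.
At p = 147: qd = 2119 - 3·147 = 1678 and qs = 6·147 - 491 = 391.
Consumer surplus without the control is ½ · (2119/3 - 290) · 1249 = 1560001/6.
With the ceiling, 391 units are sold at 147 (assume they go to the highest-value buyers). The demand price at q = 391 is 576, so CS = ½ · [(2119/3 - 147) + (576 - 147)] · 391 = 1159315/6.
Change in consumer surplus = 1159315/6 - 1560001/6 = -66781.

-66781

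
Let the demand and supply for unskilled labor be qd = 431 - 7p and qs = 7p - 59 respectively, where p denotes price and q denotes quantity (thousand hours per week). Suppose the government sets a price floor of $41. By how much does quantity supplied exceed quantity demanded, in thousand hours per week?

Without the control the market clears where 431 - 7p = 7p - 59, i.e. p* = 35 and q* = 186.
The floor of 41 is above the equilibrium price 35, so it binds.
At p = 41: qd = 431 - 7·41 = 144 and qs = 7·41 - 59 = 228.
Surplus = qs - qd = 228 - 144 = 84.

84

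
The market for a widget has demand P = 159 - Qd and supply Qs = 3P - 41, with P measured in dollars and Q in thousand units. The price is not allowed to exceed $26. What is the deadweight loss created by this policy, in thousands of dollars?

3456

Rearranging demand gives Qd = 159 - P. In a free market, 159 - P = 3P - 41 gives the equilibrium P* = 50, Q* = 109.
Because the ceiling (26) lies below the market-clearing price, it is binding.
At P = 26: Qd = 159 - 26 = 133 and Qs = 3·26 - 41 = 37.
Quantity traded falls to 37. At Q = 37 the demand price is 159 - 37 = 122 and the supply price is (41 + 37)/3 = 26.
Deadweight loss = ½ · (122 - 26) · (109 - 37) = ½ · 96 · 72 = 3456.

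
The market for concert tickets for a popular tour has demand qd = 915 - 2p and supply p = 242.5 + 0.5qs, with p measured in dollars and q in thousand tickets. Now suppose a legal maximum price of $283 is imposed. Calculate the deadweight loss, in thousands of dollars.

Rearranging supply gives qs = 2p - 485. In a free market, 915 - 2p = 2p - 485 gives the equilibrium p* = 350, q* = 215.
Because the ceiling (283) lies below the market-clearing price, it is binding.
At p = 283: qd = 915 - 2·283 = 349 and qs = 2·283 - 485 = 81.
Quantity traded falls to 81. At q = 81 the demand price is (915 - 81)/2 = 417 and the supply price is (485 + 81)/2 = 283.
Deadweight loss = ½ · (417 - 283) · (215 - 81) = ½ · 134 · 134 = 8978.

8978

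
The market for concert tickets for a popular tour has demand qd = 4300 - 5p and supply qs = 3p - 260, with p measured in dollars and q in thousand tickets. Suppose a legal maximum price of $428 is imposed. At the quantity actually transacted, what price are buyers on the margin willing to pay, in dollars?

Without the control the market clears where 4300 - 5p = 3p - 260, i.e. p* = 570 and q* = 1450.
The ceiling of 428 is below the equilibrium price 570, so it binds.
At p = 428: qd = 4300 - 5·428 = 2160 and qs = 3·428 - 260 = 1024.
Only 1024 units reach the market. On the demand curve, the marginal buyer's willingness to pay at q = 1024 is (4300 - 1024)/5 = 655.2.

655.2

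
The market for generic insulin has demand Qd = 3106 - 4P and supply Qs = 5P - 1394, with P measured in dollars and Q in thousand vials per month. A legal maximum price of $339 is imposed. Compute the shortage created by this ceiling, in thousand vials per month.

Setting quantity demanded equal to quantity supplied, 3106 - 4P = 5P - 1394, gives P* = 500 and Q* = 1106.
Since 339 < 500, the ceiling is binding.
At P = 339: Qd = 3106 - 4·339 = 1750 and Qs = 5·339 - 1394 = 301.
Shortage = Qd - Qs = 1750 - 301 = 1449.

1449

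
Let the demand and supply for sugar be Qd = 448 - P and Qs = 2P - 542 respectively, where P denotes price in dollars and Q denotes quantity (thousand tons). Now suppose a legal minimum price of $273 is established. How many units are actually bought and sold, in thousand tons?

118

Without the control the market clears where 448 - P = 2P - 542, i.e. P* = 330 and Q* = 118.
The floor of 273 is below the equilibrium price 330, so it is not binding; the market clears at P* = 330, Q* = 118.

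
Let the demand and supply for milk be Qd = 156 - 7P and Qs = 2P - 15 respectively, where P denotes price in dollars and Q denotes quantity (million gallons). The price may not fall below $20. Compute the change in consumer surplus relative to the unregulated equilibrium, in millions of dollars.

-19.5

In a free market, 156 - 7P = 2P - 15 gives the equilibrium P* = 19, Q* = 23.
Because the floor (20) lies above the market-clearing price, it is binding.
At P = 20: Qd = 156 - 7·20 = 16 and Qs = 2·20 - 15 = 25.
Consumer surplus without the control is ½ · (156/7 - 19) · 23 = 529/14.
With the floor, consumers buy 16 units at 20, so CS = ½ · (156/7 - 20) · 16 = 128/7.
Change in consumer surplus = 128/7 - 529/14 = -19.5.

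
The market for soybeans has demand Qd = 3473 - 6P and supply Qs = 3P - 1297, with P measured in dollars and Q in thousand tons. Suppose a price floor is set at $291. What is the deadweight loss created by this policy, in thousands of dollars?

In a free market, 3473 - 6P = 3P - 1297 gives the equilibrium P* = 530, Q* = 293.
Since 291 is below P* = 530, the floor does not bind and the free-market outcome prevails.
Since the control does not bind, no trades are prevented and deadweight loss is zero.

0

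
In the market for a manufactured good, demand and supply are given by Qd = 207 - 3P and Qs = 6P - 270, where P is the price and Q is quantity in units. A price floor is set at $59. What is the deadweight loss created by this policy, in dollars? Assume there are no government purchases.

81

Setting quantity demanded equal to quantity supplied, 207 - 3P = 6P - 270, gives P* = 53 and Q* = 48.
Because the floor (59) lies above the market-clearing price, it is binding.
At P = 59: Qd = 207 - 3·59 = 30 and Qs = 6·59 - 270 = 84.
Quantity traded falls to 30. At Q = 30 the demand price is (207 - 30)/3 = 59 and the supply price is (270 + 30)/6 = 50.
Deadweight loss = ½ · (59 - 50) · (48 - 30) = ½ · 9 · 18 = 81.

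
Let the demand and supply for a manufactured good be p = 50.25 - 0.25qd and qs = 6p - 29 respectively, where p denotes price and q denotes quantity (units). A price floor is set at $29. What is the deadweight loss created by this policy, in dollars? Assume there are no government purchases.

Rearranging demand gives qd = 201 - 4p. Setting quantity demanded equal to quantity supplied, 201 - 4p = 6p - 29, gives p* = 23 and q* = 109.
The floor of 29 is above the equilibrium price 23, so it binds.
At p = 29: qd = 201 - 4·29 = 85 and qs = 6·29 - 29 = 145.
Quantity traded falls to 85. At q = 85 the demand price is (201 - 85)/4 = 29 and the supply price is (29 + 85)/6 = 19.
Deadweight loss = ½ · (29 - 19) · (109 - 85) = ½ · 10 · 24 = 120.

120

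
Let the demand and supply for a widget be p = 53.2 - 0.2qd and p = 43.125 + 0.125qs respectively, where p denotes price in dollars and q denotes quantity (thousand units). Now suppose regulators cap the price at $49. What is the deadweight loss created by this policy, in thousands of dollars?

0

Rearranging demand gives qd = 266 - 5p; rearranging supply gives qs = 8p - 345. Equilibrium: 266 - 5p = 8p - 345, so 611 = 13p and p* = 47, q* = 31.
Since 49 is above p* = 47, the ceiling does not bind and the free-market outcome prevails.
Since the control does not bind, no trades are prevented and deadweight loss is zero.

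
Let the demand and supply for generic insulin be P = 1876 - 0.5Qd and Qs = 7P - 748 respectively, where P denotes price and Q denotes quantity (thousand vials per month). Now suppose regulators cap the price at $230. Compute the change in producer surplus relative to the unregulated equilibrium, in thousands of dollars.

Rearranging demand gives Qd = 3752 - 2P. Without the control the market clears where 3752 - 2P = 7P - 748, i.e. P* = 500 and Q* = 2752.
Since 230 < 500, the ceiling is binding.
At P = 230: Qd = 3752 - 2·230 = 3292 and Qs = 7·230 - 748 = 862.
Producer surplus without the control is ½ · (500 - 748/7) · 2752 = 3786752/7.
With the ceiling, producers sell 862 units at 230, so PS = ½ · (230 - 748/7) · 862 = 371522/7.
Change in producer surplus = 371522/7 - 3786752/7 = -487890.

-487890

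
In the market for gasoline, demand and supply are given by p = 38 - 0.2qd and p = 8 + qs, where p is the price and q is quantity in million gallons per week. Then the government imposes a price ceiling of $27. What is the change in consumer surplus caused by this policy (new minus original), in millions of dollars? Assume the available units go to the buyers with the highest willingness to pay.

110.4

Rearranging demand gives qd = 190 - 5p; rearranging supply gives qs = p - 8. Without the control the market clears where 190 - 5p = p - 8, i.e. p* = 33 and q* = 25.
Because the ceiling (27) lies below the market-clearing price, it is binding.
At p = 27: qd = 190 - 5·27 = 55 and qs = 27 - 8 = 19.
Consumer surplus without the control is ½ · (38 - 33) · 25 = 62.5.
With the ceiling, 19 units are sold at 27 (assume they go to the highest-value buyers). The demand price at q = 19 is 34.2, so CS = ½ · [(38 - 27) + (34.2 - 27)] · 19 = 172.9.
Change in consumer surplus = 172.9 - 62.5 = 110.4.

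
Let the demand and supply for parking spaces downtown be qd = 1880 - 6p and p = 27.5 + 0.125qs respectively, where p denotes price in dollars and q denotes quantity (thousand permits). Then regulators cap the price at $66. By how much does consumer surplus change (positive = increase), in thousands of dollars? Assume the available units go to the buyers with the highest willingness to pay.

-11760

Rearranging supply gives qs = 8p - 220. Setting quantity demanded equal to quantity supplied, 1880 - 6p = 8p - 220, gives p* = 150 and q* = 980.
The ceiling of 66 is below the equilibrium price 150, so it binds.
At p = 66: qd = 1880 - 6·66 = 1484 and qs = 8·66 - 220 = 308.
Consumer surplus without the control is ½ · (940/3 - 150) · 980 = 240100/3.
With the ceiling, 308 units are sold at 66 (assume they go to the highest-value buyers). The demand price at q = 308 is 262, so CS = ½ · [(940/3 - 66) + (262 - 66)] · 308 = 204820/3.
Change in consumer surplus = 204820/3 - 240100/3 = -11760.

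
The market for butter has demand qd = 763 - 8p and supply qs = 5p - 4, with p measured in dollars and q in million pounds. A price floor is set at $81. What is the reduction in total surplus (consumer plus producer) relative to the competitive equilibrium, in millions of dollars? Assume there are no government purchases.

5033.6

Setting quantity demanded equal to quantity supplied, 763 - 8p = 5p - 4, gives p* = 59 and q* = 291.
Because the floor (81) lies above the market-clearing price, it is binding.
At p = 81: qd = 763 - 8·81 = 115 and qs = 5·81 - 4 = 401.
Quantity traded falls to 115. At q = 115 the demand price is (763 - 115)/8 = 81 and the supply price is (4 + 115)/5 = 23.8.
Deadweight loss = ½ · (81 - 23.8) · (291 - 115) = ½ · 57.2 · 176 = 5033.6.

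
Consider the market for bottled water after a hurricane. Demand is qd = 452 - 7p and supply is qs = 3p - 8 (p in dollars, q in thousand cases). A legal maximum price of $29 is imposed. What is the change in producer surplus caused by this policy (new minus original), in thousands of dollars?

Setting quantity demanded equal to quantity supplied, 452 - 7p = 3p - 8, gives p* = 46 and q* = 130.
Because the ceiling (29) lies below the market-clearing price, it is binding.
At p = 29: qd = 452 - 7·29 = 249 and qs = 3·29 - 8 = 79.
Producer surplus without the control is ½ · (46 - 8/3) · 130 = 8450/3.
With the ceiling, producers sell 79 units at 29, so PS = ½ · (29 - 8/3) · 79 = 6241/6.
Change in producer surplus = 6241/6 - 8450/3 = -1776.5.

-1776.5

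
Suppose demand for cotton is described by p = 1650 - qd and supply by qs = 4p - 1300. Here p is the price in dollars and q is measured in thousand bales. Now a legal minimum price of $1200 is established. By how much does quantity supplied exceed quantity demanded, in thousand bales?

Rearranging demand gives qd = 1650 - p. Without the control the market clears where 1650 - p = 4p - 1300, i.e. p* = 590 and q* = 1060.
Because the floor (1200) lies above the market-clearing price, it is binding.
At p = 1200: qd = 1650 - 1200 = 450 and qs = 4·1200 - 1300 = 3500.
Surplus = qs - qd = 3500 - 450 = 3050.

3050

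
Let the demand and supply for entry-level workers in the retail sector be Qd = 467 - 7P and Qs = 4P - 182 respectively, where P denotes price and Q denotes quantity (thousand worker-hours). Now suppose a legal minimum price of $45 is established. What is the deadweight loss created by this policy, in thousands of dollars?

In a free market, 467 - 7P = 4P - 182 gives the equilibrium P* = 59, Q* = 54.
The floor of 45 is below the equilibrium price 59, so it is not binding; the market clears at P* = 59, Q* = 54.
Since the control does not bind, no trades are prevented and deadweight loss is zero.

0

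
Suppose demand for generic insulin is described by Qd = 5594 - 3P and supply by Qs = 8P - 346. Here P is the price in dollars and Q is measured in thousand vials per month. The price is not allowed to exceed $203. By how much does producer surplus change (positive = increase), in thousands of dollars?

-884962

Setting quantity demanded equal to quantity supplied, 5594 - 3P = 8P - 346, gives P* = 540 and Q* = 3974.
The ceiling of 203 is below the equilibrium price 540, so it binds.
At P = 203: Qd = 5594 - 3·203 = 4985 and Qs = 8·203 - 346 = 1278.
Producer surplus without the control is ½ · (540 - 43.25) · 3974 = 987042.25.
With the ceiling, producers sell 1278 units at 203, so PS = ½ · (203 - 43.25) · 1278 = 102080.25.
Change in producer surplus = 102080.25 - 987042.25 = -884962.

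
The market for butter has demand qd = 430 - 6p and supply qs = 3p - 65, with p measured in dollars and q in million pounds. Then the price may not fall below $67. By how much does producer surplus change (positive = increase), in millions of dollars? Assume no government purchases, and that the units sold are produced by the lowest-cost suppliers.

In a free market, 430 - 6p = 3p - 65 gives the equilibrium p* = 55, q* = 100.
The floor of 67 is above the equilibrium price 55, so it binds.
At p = 67: qd = 430 - 6·67 = 28 and qs = 3·67 - 65 = 136.
Producer surplus without the control is ½ · (55 - 65/3) · 100 = 5000/3.
With the floor, 28 units are sold at 67. The supply price at q = 28 is 31, so PS = ½ · [(67 - 65/3) + (67 - 31)] · 28 = 3416/3.
Change in producer surplus = 3416/3 - 5000/3 = -528.

-528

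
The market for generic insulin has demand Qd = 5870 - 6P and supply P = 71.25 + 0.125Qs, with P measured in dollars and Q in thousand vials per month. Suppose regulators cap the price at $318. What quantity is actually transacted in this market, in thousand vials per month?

Rearranging supply gives Qs = 8P - 570. Equilibrium: 5870 - 6P = 8P - 570, so 6440 = 14P and P* = 460, Q* = 3110.
Since 318 < 460, the ceiling is binding.
At P = 318: Qd = 5870 - 6·318 = 3962 and Qs = 8·318 - 570 = 1974.
The quantity actually transacted is the short side, supply: 1974.

1974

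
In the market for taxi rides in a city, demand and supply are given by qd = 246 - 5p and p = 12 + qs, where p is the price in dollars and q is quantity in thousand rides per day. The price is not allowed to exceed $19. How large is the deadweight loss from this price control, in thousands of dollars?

345.6

Rearranging supply gives qs = p - 12. In a free market, 246 - 5p = p - 12 gives the equilibrium p* = 43, q* = 31.
The ceiling of 19 is below the equilibrium price 43, so it binds.
At p = 19: qd = 246 - 5·19 = 151 and qs = 19 - 12 = 7.
Quantity traded falls to 7. At q = 7 the demand price is (246 - 7)/5 = 47.8 and the supply price is 12 + 7 = 19.
Deadweight loss = ½ · (47.8 - 19) · (31 - 7) = ½ · 28.8 · 24 = 345.6.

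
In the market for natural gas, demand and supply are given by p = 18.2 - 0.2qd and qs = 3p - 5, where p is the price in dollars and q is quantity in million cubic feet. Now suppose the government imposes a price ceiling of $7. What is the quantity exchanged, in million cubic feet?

Rearranging demand gives qd = 91 - 5p. Equilibrium: 91 - 5p = 3p - 5, so 96 = 8p and p* = 12, q* = 31.
Since 7 < 12, the ceiling is binding.
At p = 7: qd = 91 - 5·7 = 56 and qs = 3·7 - 5 = 16.
The quantity actually transacted is the short side, supply: 16.

16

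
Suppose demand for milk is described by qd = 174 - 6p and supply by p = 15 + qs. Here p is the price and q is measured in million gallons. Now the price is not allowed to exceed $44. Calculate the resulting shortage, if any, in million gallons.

0

Rearranging supply gives qs = p - 15. In a free market, 174 - 6p = p - 15 gives the equilibrium p* = 27, q* = 12.
Since 44 is above p* = 27, the ceiling does not bind and the free-market outcome prevails.
Since the control does not bind, there is no shortage.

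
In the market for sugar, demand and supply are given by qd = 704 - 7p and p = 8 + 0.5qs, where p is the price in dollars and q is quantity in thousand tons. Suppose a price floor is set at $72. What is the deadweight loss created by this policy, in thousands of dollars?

Rearranging supply gives qs = 2p - 16. Without the control the market clears where 704 - 7p = 2p - 16, i.e. p* = 80 and q* = 144.
The floor of 72 is below the equilibrium price 80, so it is not binding; the market clears at p* = 80, q* = 144.
Since the control does not bind, no trades are prevented and deadweight loss is zero.

0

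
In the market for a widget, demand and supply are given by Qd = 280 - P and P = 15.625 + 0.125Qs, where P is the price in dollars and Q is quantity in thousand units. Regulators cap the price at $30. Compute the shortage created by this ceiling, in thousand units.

Rearranging supply gives Qs = 8P - 125. Setting quantity demanded equal to quantity supplied, 280 - P = 8P - 125, gives P* = 45 and Q* = 235.
Since 30 < 45, the ceiling is binding.
At P = 30: Qd = 280 - 30 = 250 and Qs = 8·30 - 125 = 115.
Shortage = Qd - Qs = 250 - 115 = 135.

135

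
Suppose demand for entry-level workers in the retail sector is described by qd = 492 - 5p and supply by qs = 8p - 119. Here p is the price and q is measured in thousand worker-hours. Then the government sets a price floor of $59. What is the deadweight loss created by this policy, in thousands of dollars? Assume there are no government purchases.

Without the control the market clears where 492 - 5p = 8p - 119, i.e. p* = 47 and q* = 257.
The floor of 59 is above the equilibrium price 47, so it binds.
At p = 59: qd = 492 - 5·59 = 197 and qs = 8·59 - 119 = 353.
Quantity traded falls to 197. At q = 197 the demand price is (492 - 197)/5 = 59 and the supply price is (119 + 197)/8 = 39.5.
Deadweight loss = ½ · (59 - 39.5) · (257 - 197) = ½ · 19.5 · 60 = 585.

585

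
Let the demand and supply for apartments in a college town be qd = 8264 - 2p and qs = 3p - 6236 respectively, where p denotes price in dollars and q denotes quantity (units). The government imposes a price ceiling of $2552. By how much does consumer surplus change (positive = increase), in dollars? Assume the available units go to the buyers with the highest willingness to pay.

221676

Setting quantity demanded equal to quantity supplied, 8264 - 2p = 3p - 6236, gives p* = 2900 and q* = 2464.
Since 2552 < 2900, the ceiling is binding.
At p = 2552: qd = 8264 - 2·2552 = 3160 and qs = 3·2552 - 6236 = 1420.
Consumer surplus without the control is ½ · (4132 - 2900) · 2464 = 1517824.
With the ceiling, 1420 units are sold at 2552 (assume they go to the highest-value buyers). The demand price at q = 1420 is 3422, so CS = ½ · [(4132 - 2552) + (3422 - 2552)] · 1420 = 1739500.
Change in consumer surplus = 1739500 - 1517824 = 221676.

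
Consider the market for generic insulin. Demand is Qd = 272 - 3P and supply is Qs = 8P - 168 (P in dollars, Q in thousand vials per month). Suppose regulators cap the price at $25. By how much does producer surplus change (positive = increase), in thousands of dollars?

-1380

Equilibrium: 272 - 3P = 8P - 168, so 440 = 11P and P* = 40, Q* = 152.
Because the ceiling (25) lies below the market-clearing price, it is binding.
At P = 25: Qd = 272 - 3·25 = 197 and Qs = 8·25 - 168 = 32.
Producer surplus without the control is ½ · (40 - 21) · 152 = 1444.
With the ceiling, producers sell 32 units at 25, so PS = ½ · (25 - 21) · 32 = 64.
Change in producer surplus = 64 - 1444 = -1380.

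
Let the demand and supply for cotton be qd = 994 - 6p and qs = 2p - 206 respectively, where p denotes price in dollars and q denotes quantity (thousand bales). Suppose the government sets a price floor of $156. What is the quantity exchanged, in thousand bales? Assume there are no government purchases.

Equilibrium: 994 - 6p = 2p - 206, so 1200 = 8p and p* = 150, q* = 94.
The floor of 156 is above the equilibrium price 150, so it binds.
At p = 156: qd = 994 - 6·156 = 58 and qs = 2·156 - 206 = 106.
The quantity actually transacted is the short side, demand: 58.

58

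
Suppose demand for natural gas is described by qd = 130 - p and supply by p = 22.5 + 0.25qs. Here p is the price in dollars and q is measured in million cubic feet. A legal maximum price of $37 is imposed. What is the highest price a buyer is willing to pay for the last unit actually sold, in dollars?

Rearranging supply gives qs = 4p - 90. Setting quantity demanded equal to quantity supplied, 130 - p = 4p - 90, gives p* = 44 and q* = 86.
The ceiling of 37 is below the equilibrium price 44, so it binds.
At p = 37: qd = 130 - 37 = 93 and qs = 4·37 - 90 = 58.
Only 58 units reach the market. On the demand curve, the marginal buyer's willingness to pay at q = 58 is (130 - 58) = 72.

72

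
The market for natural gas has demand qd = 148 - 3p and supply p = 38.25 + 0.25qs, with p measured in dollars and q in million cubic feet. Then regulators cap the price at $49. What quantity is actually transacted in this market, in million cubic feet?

19

Rearranging supply gives qs = 4p - 153. Without the control the market clears where 148 - 3p = 4p - 153, i.e. p* = 43 and q* = 19.
The ceiling of 49 is above the equilibrium price 43, so it is not binding; the market clears at p* = 43, q* = 19.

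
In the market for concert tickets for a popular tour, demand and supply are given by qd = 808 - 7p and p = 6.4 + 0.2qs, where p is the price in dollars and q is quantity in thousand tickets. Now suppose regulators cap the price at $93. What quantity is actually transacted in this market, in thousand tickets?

318

Rearranging supply gives qs = 5p - 32. Equilibrium: 808 - 7p = 5p - 32, so 840 = 12p and p* = 70, q* = 318.
Since 93 is above p* = 70, the ceiling does not bind and the free-market outcome prevails.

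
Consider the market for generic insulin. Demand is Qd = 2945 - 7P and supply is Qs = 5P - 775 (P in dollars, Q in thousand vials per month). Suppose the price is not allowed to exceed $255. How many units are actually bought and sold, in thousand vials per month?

Without the control the market clears where 2945 - 7P = 5P - 775, i.e. P* = 310 and Q* = 775.
Because the ceiling (255) lies below the market-clearing price, it is binding.
At P = 255: Qd = 2945 - 7·255 = 1160 and Qs = 5·255 - 775 = 500.
The quantity actually transacted is the short side, supply: 500.

500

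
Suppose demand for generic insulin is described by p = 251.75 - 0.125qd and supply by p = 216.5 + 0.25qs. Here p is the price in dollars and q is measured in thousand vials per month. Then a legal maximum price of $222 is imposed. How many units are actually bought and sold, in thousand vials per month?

Rearranging demand gives qd = 2014 - 8p; rearranging supply gives qs = 4p - 866. Setting quantity demanded equal to quantity supplied, 2014 - 8p = 4p - 866, gives p* = 240 and q* = 94.
Since 222 < 240, the ceiling is binding.
At p = 222: qd = 2014 - 8·222 = 238 and qs = 4·222 - 866 = 22.
The quantity actually transacted is the short side, supply: 22.

22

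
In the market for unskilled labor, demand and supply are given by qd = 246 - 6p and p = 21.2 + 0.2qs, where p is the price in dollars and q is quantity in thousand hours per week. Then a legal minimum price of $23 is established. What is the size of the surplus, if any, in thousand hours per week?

Rearranging supply gives qs = 5p - 106. Equilibrium: 246 - 6p = 5p - 106, so 352 = 11p and p* = 32, q* = 54.
Since 23 is below p* = 32, the floor does not bind and the free-market outcome prevails.
Since the control does not bind, there is no surplus.

0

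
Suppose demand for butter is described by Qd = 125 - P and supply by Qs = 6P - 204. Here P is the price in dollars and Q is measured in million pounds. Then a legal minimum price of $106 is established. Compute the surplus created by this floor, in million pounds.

Setting quantity demanded equal to quantity supplied, 125 - P = 6P - 204, gives P* = 47 and Q* = 78.
The floor of 106 is above the equilibrium price 47, so it binds.
At P = 106: Qd = 125 - 106 = 19 and Qs = 6·106 - 204 = 432.
Surplus = Qs - Qd = 432 - 19 = 413.

413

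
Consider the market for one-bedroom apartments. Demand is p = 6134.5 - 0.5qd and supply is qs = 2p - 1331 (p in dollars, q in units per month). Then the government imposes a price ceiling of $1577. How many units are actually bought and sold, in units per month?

Rearranging demand gives qd = 12269 - 2p. Setting quantity demanded equal to quantity supplied, 12269 - 2p = 2p - 1331, gives p* = 3400 and q* = 5469.
Because the ceiling (1577) lies below the market-clearing price, it is binding.
At p = 1577: qd = 12269 - 2·1577 = 9115 and qs = 2·1577 - 1331 = 1823.
The quantity actually transacted is the short side, supply: 1823.

1823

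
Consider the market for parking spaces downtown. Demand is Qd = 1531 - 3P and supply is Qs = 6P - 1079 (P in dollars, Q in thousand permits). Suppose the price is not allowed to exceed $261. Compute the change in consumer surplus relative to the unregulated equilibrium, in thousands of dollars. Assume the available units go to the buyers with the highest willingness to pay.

In a free market, 1531 - 3P = 6P - 1079 gives the equilibrium P* = 290, Q* = 661.
Because the ceiling (261) lies below the market-clearing price, it is binding.
At P = 261: Qd = 1531 - 3·261 = 748 and Qs = 6·261 - 1079 = 487.
Consumer surplus without the control is ½ · (1531/3 - 290) · 661 = 436921/6.
With the ceiling, 487 units are sold at 261 (assume they go to the highest-value buyers). The demand price at Q = 487 is 348, so CS = ½ · [(1531/3 - 261) + (348 - 261)] · 487 = 491383/6.
Change in consumer surplus = 491383/6 - 436921/6 = 9077.

9077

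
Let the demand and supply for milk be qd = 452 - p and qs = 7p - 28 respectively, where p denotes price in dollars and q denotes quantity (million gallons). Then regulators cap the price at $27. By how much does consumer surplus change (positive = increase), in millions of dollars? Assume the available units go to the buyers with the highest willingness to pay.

Setting quantity demanded equal to quantity supplied, 452 - p = 7p - 28, gives p* = 60 and q* = 392.
Because the ceiling (27) lies below the market-clearing price, it is binding.
At p = 27: qd = 452 - 27 = 425 and qs = 7·27 - 28 = 161.
Consumer surplus without the control is ½ · (452 - 60) · 392 = 76832.
With the ceiling, 161 units are sold at 27 (assume they go to the highest-value buyers). The demand price at q = 161 is 291, so CS = ½ · [(452 - 27) + (291 - 27)] · 161 = 55464.5.
Change in consumer surplus = 55464.5 - 76832 = -21367.5.

-21367.5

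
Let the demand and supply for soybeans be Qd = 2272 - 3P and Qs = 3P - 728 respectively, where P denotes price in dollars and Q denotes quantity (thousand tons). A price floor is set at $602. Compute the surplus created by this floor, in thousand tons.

612

Equilibrium: 2272 - 3P = 3P - 728, so 3000 = 6P and P* = 500, Q* = 772.
Since 602 > 500, the floor is binding.
At P = 602: Qd = 2272 - 3·602 = 466 and Qs = 3·602 - 728 = 1078.
Surplus = Qs - Qd = 1078 - 466 = 612.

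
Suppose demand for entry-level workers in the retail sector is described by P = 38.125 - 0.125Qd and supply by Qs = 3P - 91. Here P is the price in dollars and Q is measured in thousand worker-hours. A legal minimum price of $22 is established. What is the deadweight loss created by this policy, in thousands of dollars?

0

Rearranging demand gives Qd = 305 - 8P. Equilibrium: 305 - 8P = 3P - 91, so 396 = 11P and P* = 36, Q* = 17.
Since 22 is below P* = 36, the floor does not bind and the free-market outcome prevails.
Since the control does not bind, no trades are prevented and deadweight loss is zero.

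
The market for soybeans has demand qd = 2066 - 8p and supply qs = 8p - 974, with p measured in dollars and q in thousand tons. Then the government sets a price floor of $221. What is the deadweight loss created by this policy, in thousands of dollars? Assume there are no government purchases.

7688

Without the control the market clears where 2066 - 8p = 8p - 974, i.e. p* = 190 and q* = 546.
The floor of 221 is above the equilibrium price 190, so it binds.
At p = 221: qd = 2066 - 8·221 = 298 and qs = 8·221 - 974 = 794.
Quantity traded falls to 298. At q = 298 the demand price is (2066 - 298)/8 = 221 and the supply price is (974 + 298)/8 = 159.
Deadweight loss = ½ · (221 - 159) · (546 - 298) = ½ · 62 · 248 = 7688.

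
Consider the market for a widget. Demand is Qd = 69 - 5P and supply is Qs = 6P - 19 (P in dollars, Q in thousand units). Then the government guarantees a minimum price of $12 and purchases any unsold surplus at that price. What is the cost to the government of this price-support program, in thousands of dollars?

528

Equilibrium: 69 - 5P = 6P - 19, so 88 = 11P and P* = 8, Q* = 29.
The floor of 12 is above the equilibrium price 8, so it binds.
At P = 12: Qd = 69 - 5·12 = 9 and Qs = 6·12 - 19 = 53.
Surplus = Qs - Qd = 44.
Government expenditure = surplus × support price = 44 × 12 = 528.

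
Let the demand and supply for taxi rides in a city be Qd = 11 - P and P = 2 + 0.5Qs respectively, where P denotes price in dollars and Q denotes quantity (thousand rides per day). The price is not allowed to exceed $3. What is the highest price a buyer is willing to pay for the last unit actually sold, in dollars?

9

Rearranging supply gives Qs = 2P - 4. Equilibrium: 11 - P = 2P - 4, so 15 = 3P and P* = 5, Q* = 6.
Since 3 < 5, the ceiling is binding.
At P = 3: Qd = 11 - 3 = 8 and Qs = 2·3 - 4 = 2.
Only 2 units reach the market. On the demand curve, the marginal buyer's willingness to pay at Q = 2 is (11 - 2) = 9.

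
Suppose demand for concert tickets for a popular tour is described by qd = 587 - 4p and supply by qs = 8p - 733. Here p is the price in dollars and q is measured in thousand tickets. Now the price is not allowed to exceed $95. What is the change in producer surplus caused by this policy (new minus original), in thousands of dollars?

-1305

Equilibrium: 587 - 4p = 8p - 733, so 1320 = 12p and p* = 110, q* = 147.
Since 95 < 110, the ceiling is binding.
At p = 95: qd = 587 - 4·95 = 207 and qs = 8·95 - 733 = 27.
Producer surplus without the control is ½ · (110 - 91.625) · 147 = 1350.5625.
With the ceiling, producers sell 27 units at 95, so PS = ½ · (95 - 91.625) · 27 = 45.5625.
Change in producer surplus = 45.5625 - 1350.5625 = -1305.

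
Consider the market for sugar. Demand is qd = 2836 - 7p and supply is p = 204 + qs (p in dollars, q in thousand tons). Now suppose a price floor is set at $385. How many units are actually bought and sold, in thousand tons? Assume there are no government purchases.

Rearranging supply gives qs = p - 204. In a free market, 2836 - 7p = p - 204 gives the equilibrium p* = 380, q* = 176.
Because the floor (385) lies above the market-clearing price, it is binding.
At p = 385: qd = 2836 - 7·385 = 141 and qs = 385 - 204 = 181.
The quantity actually transacted is the short side, demand: 141.

141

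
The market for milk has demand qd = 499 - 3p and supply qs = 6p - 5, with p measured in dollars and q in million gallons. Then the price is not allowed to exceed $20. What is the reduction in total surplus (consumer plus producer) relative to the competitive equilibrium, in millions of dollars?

11664

In a free market, 499 - 3p = 6p - 5 gives the equilibrium p* = 56, q* = 331.
Since 20 < 56, the ceiling is binding.
At p = 20: qd = 499 - 3·20 = 439 and qs = 6·20 - 5 = 115.
Quantity traded falls to 115. At q = 115 the demand price is (499 - 115)/3 = 128 and the supply price is (5 + 115)/6 = 20.
Deadweight loss = ½ · (128 - 20) · (331 - 115) = ½ · 108 · 216 = 11664.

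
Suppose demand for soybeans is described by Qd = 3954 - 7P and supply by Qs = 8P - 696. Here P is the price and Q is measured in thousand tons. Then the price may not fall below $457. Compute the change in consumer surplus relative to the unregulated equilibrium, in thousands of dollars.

Equilibrium: 3954 - 7P = 8P - 696, so 4650 = 15P and P* = 310, Q* = 1784.
Because the floor (457) lies above the market-clearing price, it is binding.
At P = 457: Qd = 3954 - 7·457 = 755 and Qs = 8·457 - 696 = 2960.
Consumer surplus without the control is ½ · (3954/7 - 310) · 1784 = 1591328/7.
With the floor, consumers buy 755 units at 457, so CS = ½ · (3954/7 - 457) · 755 = 570025/14.
Change in consumer surplus = 570025/14 - 1591328/7 = -186616.5.

-186616.5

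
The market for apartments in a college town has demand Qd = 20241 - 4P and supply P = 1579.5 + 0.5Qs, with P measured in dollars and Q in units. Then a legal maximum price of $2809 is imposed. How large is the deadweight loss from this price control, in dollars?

1785421.5

Rearranging supply gives Qs = 2P - 3159. Equilibrium: 20241 - 4P = 2P - 3159, so 23400 = 6P and P* = 3900, Q* = 4641.
Since 2809 < 3900, the ceiling is binding.
At P = 2809: Qd = 20241 - 4·2809 = 9005 and Qs = 2·2809 - 3159 = 2459.
Quantity traded falls to 2459. At Q = 2459 the demand price is (20241 - 2459)/4 = 4445.5 and the supply price is (3159 + 2459)/2 = 2809.
Deadweight loss = ½ · (4445.5 - 2809) · (4641 - 2459) = ½ · 1636.5 · 2182 = 1785421.5.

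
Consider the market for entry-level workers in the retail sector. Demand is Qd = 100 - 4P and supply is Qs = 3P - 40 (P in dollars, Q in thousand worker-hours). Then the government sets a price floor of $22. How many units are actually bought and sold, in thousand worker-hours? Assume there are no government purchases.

Without the control the market clears where 100 - 4P = 3P - 40, i.e. P* = 20 and Q* = 20.
Since 22 > 20, the floor is binding.
At P = 22: Qd = 100 - 4·22 = 12 and Qs = 3·22 - 40 = 26.
The quantity actually transacted is the short side, demand: 12.

12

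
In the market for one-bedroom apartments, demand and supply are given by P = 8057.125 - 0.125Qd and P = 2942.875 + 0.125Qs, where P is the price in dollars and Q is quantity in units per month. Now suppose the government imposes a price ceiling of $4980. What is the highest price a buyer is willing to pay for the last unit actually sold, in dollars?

6020

Rearranging demand gives Qd = 64457 - 8P; rearranging supply gives Qs = 8P - 23543. Without the control the market clears where 64457 - 8P = 8P - 23543, i.e. P* = 5500 and Q* = 20457.
The ceiling of 4980 is below the equilibrium price 5500, so it binds.
At P = 4980: Qd = 64457 - 8·4980 = 24617 and Qs = 8·4980 - 23543 = 16297.
Only 16297 units reach the market. On the demand curve, the marginal buyer's willingness to pay at Q = 16297 is (64457 - 16297)/8 = 6020.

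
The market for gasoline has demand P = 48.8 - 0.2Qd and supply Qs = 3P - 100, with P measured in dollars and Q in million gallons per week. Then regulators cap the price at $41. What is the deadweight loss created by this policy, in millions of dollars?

Rearranging demand gives Qd = 244 - 5P. Without the control the market clears where 244 - 5P = 3P - 100, i.e. P* = 43 and Q* = 29.
The ceiling of 41 is below the equilibrium price 43, so it binds.
At P = 41: Qd = 244 - 5·41 = 39 and Qs = 3·41 - 100 = 23.
Quantity traded falls to 23. At Q = 23 the demand price is (244 - 23)/5 = 44.2 and the supply price is (100 + 23)/3 = 41.
Deadweight loss = ½ · (44.2 - 41) · (29 - 23) = ½ · 3.2 · 6 = 9.6.

9.6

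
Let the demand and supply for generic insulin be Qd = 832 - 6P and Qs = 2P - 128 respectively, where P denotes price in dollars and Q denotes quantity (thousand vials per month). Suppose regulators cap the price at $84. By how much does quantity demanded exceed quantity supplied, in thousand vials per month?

288

Without the control the market clears where 832 - 6P = 2P - 128, i.e. P* = 120 and Q* = 112.
Because the ceiling (84) lies below the market-clearing price, it is binding.
At P = 84: Qd = 832 - 6·84 = 328 and Qs = 2·84 - 128 = 40.
Shortage = Qd - Qs = 328 - 40 = 288.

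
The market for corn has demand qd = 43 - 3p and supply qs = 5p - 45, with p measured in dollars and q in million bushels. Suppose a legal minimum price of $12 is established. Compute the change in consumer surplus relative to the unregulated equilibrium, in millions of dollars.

-8.5

Without the control the market clears where 43 - 3p = 5p - 45, i.e. p* = 11 and q* = 10.
Because the floor (12) lies above the market-clearing price, it is binding.
At p = 12: qd = 43 - 3·12 = 7 and qs = 5·12 - 45 = 15.
Consumer surplus without the control is ½ · (43/3 - 11) · 10 = 50/3.
With the floor, consumers buy 7 units at 12, so CS = ½ · (43/3 - 12) · 7 = 49/6.
Change in consumer surplus = 49/6 - 50/3 = -8.5.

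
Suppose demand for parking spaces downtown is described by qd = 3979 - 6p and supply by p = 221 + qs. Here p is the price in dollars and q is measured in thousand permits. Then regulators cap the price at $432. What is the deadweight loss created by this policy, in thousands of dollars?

Rearranging supply gives qs = p - 221. Equilibrium: 3979 - 6p = p - 221, so 4200 = 7p and p* = 600, q* = 379.
The ceiling of 432 is below the equilibrium price 600, so it binds.
At p = 432: qd = 3979 - 6·432 = 1387 and qs = 432 - 221 = 211.
Quantity traded falls to 211. At q = 211 the demand price is (3979 - 211)/6 = 628 and the supply price is 221 + 211 = 432.
Deadweight loss = ½ · (628 - 432) · (379 - 211) = ½ · 196 · 168 = 16464.

16464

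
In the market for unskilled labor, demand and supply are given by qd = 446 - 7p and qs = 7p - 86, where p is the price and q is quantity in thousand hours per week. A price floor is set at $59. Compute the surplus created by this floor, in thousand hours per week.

294

Equilibrium: 446 - 7p = 7p - 86, so 532 = 14p and p* = 38, q* = 180.
Because the floor (59) lies above the market-clearing price, it is binding.
At p = 59: qd = 446 - 7·59 = 33 and qs = 7·59 - 86 = 327.
Surplus = qs - qd = 327 - 33 = 294.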